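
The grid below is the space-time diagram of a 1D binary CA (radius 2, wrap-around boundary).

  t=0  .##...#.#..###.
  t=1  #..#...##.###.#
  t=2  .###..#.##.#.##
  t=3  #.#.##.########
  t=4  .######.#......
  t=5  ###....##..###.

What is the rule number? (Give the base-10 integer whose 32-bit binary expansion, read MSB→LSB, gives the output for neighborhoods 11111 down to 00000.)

  [31] ##### => .  t=3,i=9
  [30] ####. => .  t=3,i=14
  [29] ###.# => .  t=1,i=12
  [28] ###.. => .  t=0,i=13
  [27] ##.## => #  t=1,i=9
  [26] ##.#. => #  t=2,i=10
  [25] ##..# => #  t=0,i=14
  [24] ##... => #  t=0,i=3
  [23] #.### => .  t=1,i=10
  [22] #.##. => #  t=1,i=14
  [21] #.#.# => #  t=2,i=11
  [20] #.#.. => #  t=0,i=8
  [19] #..## => #  t=0,i=0
  [18] #..#. => #  t=1,i=2
  [17] #...# => .  t=0,i=4
  [16] #.... => .  t=4,i=10
  [15] .#### => #  t=3,i=8
  [14] .###. => #  t=0,i=12
  [13] .##.# => #  t=1,i=8
  [12] .##.. => .  t=0,i=2
  [11] .#.## => #  t=2,i=7
  [10] .#.#. => #  t=0,i=7
  [9] .#..# => .  t=0,i=9
  [8] .#... => .  t=1,i=4
  [7] ..### => #  t=0,i=11
  [6] ..##. => .  t=0,i=1
  [5] ..#.# => .  t=0,i=6
  [4] ..#.. => #  t=1,i=3
  [3] ...## => #  t=1,i=6
  [2] ...#. => .  t=0,i=5
  [1] ....# => .  t=4,i=14
  [0] ..... => #  t=4,i=11
  bits 00001111011111001110110010011001 = 259845273

259845273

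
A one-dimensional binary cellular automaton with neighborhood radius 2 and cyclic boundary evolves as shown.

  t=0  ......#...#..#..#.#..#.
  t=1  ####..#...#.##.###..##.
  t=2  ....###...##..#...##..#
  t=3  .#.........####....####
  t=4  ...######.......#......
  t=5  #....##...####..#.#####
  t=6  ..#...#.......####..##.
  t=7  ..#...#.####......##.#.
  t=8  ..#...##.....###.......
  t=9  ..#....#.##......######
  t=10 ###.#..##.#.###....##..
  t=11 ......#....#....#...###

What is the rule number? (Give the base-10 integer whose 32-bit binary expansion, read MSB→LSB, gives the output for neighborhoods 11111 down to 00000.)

2316114993

  [31] ##### => #  t=4,i=5
  [30] ####. => .  t=1,i=2
  [29] ###.# => .  t=3,i=22
  [28] ###.. => .  t=1,i=3
  [27] ##.## => #  t=1,i=14
  [26] ##.#. => .  t=3,i=0
  [25] ##..# => #  t=1,i=4
  [24] ##... => .  t=2,i=7
  [23] #.### => .  t=1,i=0
  [22] #.##. => .  t=1,i=12
  [21] #.#.# => .  t=10,i=10
  [20] #.#.. => .  t=0,i=18
  [19] #..## => #  t=1,i=19
  [18] #..#. => #  t=0,i=12
  [17] #...# => .  t=0,i=8
  [16] #.... => #  t=0,i=0
  [15] .#### => .  t=1,i=1
  [14] .###. => .  t=1,i=16
  [13] .##.# => .  t=1,i=13
  [12] .##.. => #  t=2,i=11
  [11] .#.## => #  t=1,i=11
  [10] .#.#. => #  t=0,i=17
  [9] .#..# => .  t=0,i=11
  [8] .#... => .  t=0,i=7
  [7] ..### => .  t=2,i=4
  [6] ..##. => .  t=1,i=20
  [5] ..#.# => #  t=0,i=16
  [4] ..#.. => #  t=0,i=6
  [3] ...## => .  t=2,i=3
  [2] ...#. => .  t=0,i=5
  [1] ....# => .  t=0,i=4
  [0] ..... => #  t=0,i=1
  bits 10001010000011010001110000110001 = 2316114993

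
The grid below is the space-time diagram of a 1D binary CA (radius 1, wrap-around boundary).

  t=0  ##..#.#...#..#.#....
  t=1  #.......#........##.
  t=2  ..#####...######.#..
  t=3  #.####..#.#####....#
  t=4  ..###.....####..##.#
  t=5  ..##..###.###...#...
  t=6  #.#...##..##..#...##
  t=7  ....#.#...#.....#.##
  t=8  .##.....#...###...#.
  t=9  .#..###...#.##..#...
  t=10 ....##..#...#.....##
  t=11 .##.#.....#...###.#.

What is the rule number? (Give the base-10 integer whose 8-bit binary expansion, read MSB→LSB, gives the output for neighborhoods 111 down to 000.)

137

  [7] ### => #  t=2,i=3
  [6] ##. => .  t=0,i=1
  [5] #.# => .  t=0,i=5
  [4] #.. => .  t=0,i=2
  [3] .## => #  t=0,i=0
  [2] .#. => .  t=0,i=4
  [1] ..# => .  t=0,i=3
  [0] ... => #  t=0,i=8
  bits 10001001 = 137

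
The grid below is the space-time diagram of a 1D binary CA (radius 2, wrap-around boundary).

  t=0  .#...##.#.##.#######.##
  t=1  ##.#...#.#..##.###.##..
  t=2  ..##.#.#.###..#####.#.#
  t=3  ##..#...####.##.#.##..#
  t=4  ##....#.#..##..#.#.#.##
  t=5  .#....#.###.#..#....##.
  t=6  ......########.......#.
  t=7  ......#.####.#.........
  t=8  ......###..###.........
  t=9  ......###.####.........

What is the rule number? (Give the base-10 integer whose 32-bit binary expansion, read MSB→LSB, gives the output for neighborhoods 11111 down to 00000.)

3164232352

  nb #####: next=#  (t=0,i=15, bit31=1)
  nb ####.: next=.  (t=0,i=18, bit30=0)
  nb ###.#: next=#  (t=0,i=19, bit29=1)
  nb ###..: next=#  (t=2,i=11, bit28=1)
  nb ##.##: next=#  (t=0,i=12, bit27=1)
  nb ##.#.: next=#  (t=0,i=0, bit26=1)
  nb ##..#: next=.  (t=1,i=21, bit25=0)
  nb ##...: next=.  (t=4,i=2, bit24=0)
  nb #.###: next=#  (t=0,i=13, bit23=1)
  nb #.##.: next=.  (t=0,i=10, bit22=0)
  nb #.#.#: next=.  (t=0,i=8, bit21=0)
  nb #.#..: next=#  (t=0,i=1, bit20=1)
  nb #..##: next=#  (t=1,i=11, bit19=1)
  nb #..#.: next=.  (t=3,i=3, bit18=0)
  nb #...#: next=#  (t=0,i=3, bit17=1)
  nb #....: next=.  (t=4,i=3, bit16=0)
  nb .####: next=.  (t=0,i=14, bit15=0)
  nb .###.: next=#  (t=1,i=16, bit14=1)
  nb .##.#: next=.  (t=0,i=6, bit13=0)
  nb .##..: next=#  (t=1,i=20, bit12=1)
  nb .#.##: next=#  (t=0,i=9, bit11=1)
  nb .#.#.: next=.  (t=1,i=8, bit10=0)
  nb .#..#: next=#  (t=1,i=10, bit9=1)
  nb .#...: next=.  (t=0,i=2, bit8=0)
  nb ..###: next=#  (t=2,i=14, bit7=1)
  nb ..##.: next=.  (t=0,i=5, bit6=0)
  nb ..#.#: next=#  (t=1,i=7, bit5=1)
  nb ..#..: next=.  (t=3,i=4, bit4=0)
  nb ...##: next=.  (t=0,i=4, bit3=0)
  nb ...#.: next=.  (t=1,i=6, bit2=0)
  nb ....#: next=.  (t=4,i=4, bit1=0)
  nb .....: next=.  (t=6,i=1, bit0=0)
  bits 10111100100110100101101010100000 = 3164232352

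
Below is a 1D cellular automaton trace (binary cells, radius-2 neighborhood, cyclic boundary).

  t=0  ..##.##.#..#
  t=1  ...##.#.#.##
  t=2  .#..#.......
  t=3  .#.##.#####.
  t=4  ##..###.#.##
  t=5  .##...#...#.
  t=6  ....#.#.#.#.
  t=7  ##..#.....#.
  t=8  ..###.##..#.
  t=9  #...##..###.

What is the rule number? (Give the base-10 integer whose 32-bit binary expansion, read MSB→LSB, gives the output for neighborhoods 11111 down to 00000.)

3130466353

  [31] ##### => #  t=3,i=8
  [30] ####. => .  t=3,i=9
  [29] ###.# => #  t=4,i=6
  [28] ###.. => #  t=3,i=10
  [27] ##.## => #  t=0,i=4
  [26] ##.#. => .  t=0,i=7
  [25] ##..# => #  t=3,i=11
  [24] ##... => .  t=1,i=0
  [23] #.### => #  t=3,i=6
  [22] #.##. => .  t=0,i=5
  [21] #.#.# => .  t=1,i=6
  [20] #.#.. => #  t=0,i=8
  [19] #..## => .  t=0,i=1
  [18] #..#. => #  t=0,i=10
  [17] #...# => #  t=1,i=1
  [16] #.... => #  t=2,i=6
  [15] .#### => .  t=3,i=7
  [14] .###. => .  t=4,i=5
  [13] .##.# => #  t=0,i=3
  [12] .##.. => .  t=1,i=11
  [11] .#.## => .  t=1,i=9
  [10] .#.#. => .  t=1,i=7
  [9] .#..# => .  t=0,i=0
  [8] .#... => .  t=2,i=5
  [7] ..### => .  t=4,i=4
  [6] ..##. => .  t=0,i=2
  [5] ..#.# => #  t=3,i=1
  [4] ..#.. => #  t=0,i=11
  [3] ...## => .  t=1,i=2
  [2] ...#. => .  t=2,i=0
  [1] ....# => .  t=2,i=11
  [0] ..... => #  t=2,i=7
  bits 10111010100101110010000000110001 = 3130466353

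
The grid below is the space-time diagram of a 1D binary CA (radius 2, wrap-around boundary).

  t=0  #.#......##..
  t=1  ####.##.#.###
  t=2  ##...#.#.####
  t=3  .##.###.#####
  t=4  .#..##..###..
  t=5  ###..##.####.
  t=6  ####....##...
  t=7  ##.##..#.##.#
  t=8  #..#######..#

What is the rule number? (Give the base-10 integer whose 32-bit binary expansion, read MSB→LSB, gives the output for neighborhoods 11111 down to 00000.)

  [31] ##### => #  t=1,i=0
  [30] ####. => .  t=1,i=2
  [29] ###.# => .  t=1,i=3
  [28] ###.. => #  t=2,i=1
  [27] ##.## => .  t=1,i=4
  [26] ##.#. => #  t=1,i=7
  [25] ##..# => #  t=0,i=11
  [24] ##... => #  t=2,i=2
  [23] #.### => #  t=1,i=10
  [22] #.##. => #  t=1,i=5
  [21] #.#.# => .  t=1,i=8
  [20] #.#.. => #  t=0,i=2
  [19] #..## => .  t=4,i=3
  [18] #..#. => #  t=0,i=12
  [17] #...# => .  t=2,i=3
  [16] #.... => .  t=0,i=4
  [15] .#### => #  t=1,i=11
  [14] .###. => #  t=3,i=5
  [13] .##.# => .  t=1,i=6
  [12] .##.. => #  t=0,i=10
  [11] .#.## => #  t=1,i=9
  [10] .#.#. => #  t=0,i=1
  [9] .#..# => #  t=4,i=2
  [8] .#... => #  t=0,i=3
  [7] ..### => #  t=4,i=8
  [6] ..##. => .  t=0,i=9
  [5] ..#.# => #  t=0,i=0
  [4] ..#.. => #  t=4,i=1
  [3] ...## => #  t=0,i=8
  [2] ...#. => #  t=2,i=4
  [1] ....# => .  t=0,i=7
  [0] ..... => #  t=0,i=5
  bits 10010111110101001101111110111101 = 2547310525

2547310525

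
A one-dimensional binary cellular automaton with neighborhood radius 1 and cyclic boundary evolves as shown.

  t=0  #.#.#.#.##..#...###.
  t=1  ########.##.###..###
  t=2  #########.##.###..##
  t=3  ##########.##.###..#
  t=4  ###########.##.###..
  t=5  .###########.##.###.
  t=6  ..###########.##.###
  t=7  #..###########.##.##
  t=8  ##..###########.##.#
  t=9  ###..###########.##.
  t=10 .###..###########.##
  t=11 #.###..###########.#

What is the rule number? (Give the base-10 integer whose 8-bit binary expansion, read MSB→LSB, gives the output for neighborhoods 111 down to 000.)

245

  ### -> #   bit 7 = 1  t=0,i=17
  ##. -> #   bit 6 = 1  t=0,i=9
  #.# -> #   bit 5 = 1  t=0,i=1
  #.. -> #   bit 4 = 1  t=0,i=10
  .## -> .   bit 3 = 0  t=0,i=8
  .#. -> #   bit 2 = 1  t=0,i=0
  ..# -> .   bit 1 = 0  t=0,i=11
  ... -> #   bit 0 = 1  t=0,i=14
  bits 11110101 = 245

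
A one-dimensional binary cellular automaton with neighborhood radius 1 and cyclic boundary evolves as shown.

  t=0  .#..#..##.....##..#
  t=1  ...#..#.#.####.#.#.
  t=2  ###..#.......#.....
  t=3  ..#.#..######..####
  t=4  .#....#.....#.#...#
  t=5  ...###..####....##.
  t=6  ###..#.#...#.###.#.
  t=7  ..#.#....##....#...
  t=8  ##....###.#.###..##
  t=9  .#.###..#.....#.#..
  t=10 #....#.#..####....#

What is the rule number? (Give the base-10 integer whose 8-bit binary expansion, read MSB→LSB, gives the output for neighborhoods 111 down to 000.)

  [7] ### => .  t=1,i=11
  [6] ##. => #  t=0,i=8
  [5] #.# => .  t=0,i=0
  [4] #.. => .  t=0,i=2
  [3] .## => .  t=0,i=7
  [2] .#. => .  t=0,i=1
  [1] ..# => #  t=0,i=3
  [0] ... => #  t=0,i=10
  bits 01000011 = 67

67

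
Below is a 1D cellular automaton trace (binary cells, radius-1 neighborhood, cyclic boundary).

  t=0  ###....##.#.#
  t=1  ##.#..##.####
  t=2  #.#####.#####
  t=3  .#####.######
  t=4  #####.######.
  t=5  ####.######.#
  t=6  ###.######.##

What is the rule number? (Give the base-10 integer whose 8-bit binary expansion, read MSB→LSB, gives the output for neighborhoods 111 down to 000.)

  nb ###: next=#  (t=0,i=0, bit7=1)
  nb ##.: next=.  (t=0,i=2, bit6=0)
  nb #.#: next=#  (t=0,i=9, bit5=1)
  nb #..: next=#  (t=0,i=3, bit4=1)
  nb .##: next=#  (t=0,i=7, bit3=1)
  nb .#.: next=#  (t=0,i=10, bit2=1)
  nb ..#: next=#  (t=0,i=6, bit1=1)
  nb ...: next=.  (t=0,i=4, bit0=0)
  bits 10111110 = 190

190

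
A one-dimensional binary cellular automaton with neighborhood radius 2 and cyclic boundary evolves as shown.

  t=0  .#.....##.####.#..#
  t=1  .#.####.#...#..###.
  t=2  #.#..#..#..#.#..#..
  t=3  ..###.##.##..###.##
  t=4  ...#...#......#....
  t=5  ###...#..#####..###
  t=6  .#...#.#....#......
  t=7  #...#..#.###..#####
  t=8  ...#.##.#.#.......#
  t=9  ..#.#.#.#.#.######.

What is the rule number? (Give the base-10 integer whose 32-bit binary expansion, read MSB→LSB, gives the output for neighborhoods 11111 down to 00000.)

  nb #####: next=.  (t=5,i=0, bit31=0)
  nb ####.: next=#  (t=0,i=12, bit30=1)
  nb ###.#: next=.  (t=0,i=13, bit29=0)
  nb ###..: next=.  (t=1,i=17, bit28=0)
  nb ##.##: next=.  (t=0,i=9, bit27=0)
  nb ##.#.: next=.  (t=0,i=14, bit26=0)
  nb ##..#: next=.  (t=1,i=18, bit25=0)
  nb ##...: next=.  (t=5,i=3, bit24=0)
  nb #.###: next=.  (t=0,i=10, bit23=0)
  nb #.##.: next=.  (t=3,i=6, bit22=0)
  nb #.#.#: next=#  (t=8,i=8, bit21=1)
  nb #.#..: next=#  (t=0,i=1, bit20=1)
  nb #..##: next=.  (t=1,i=14, bit19=0)
  nb #..#.: next=#  (t=0,i=17, bit18=1)
  nb #...#: next=.  (t=1,i=10, bit17=0)
  nb #....: next=#  (t=0,i=3, bit16=1)
  nb .####: next=.  (t=0,i=11, bit15=0)
  nb .###.: next=#  (t=1,i=16, bit14=1)
  nb .##.#: next=#  (t=0,i=8, bit13=1)
  nb .##..: next=.  (t=3,i=10, bit12=0)
  nb .#.##: next=#  (t=1,i=2, bit11=1)
  nb .#.#.: next=.  (t=0,i=0, bit10=0)
  nb .#..#: next=#  (t=0,i=16, bit9=1)
  nb .#...: next=.  (t=0,i=2, bit8=0)
  nb ..###: next=.  (t=1,i=15, bit7=0)
  nb ..##.: next=.  (t=0,i=7, bit6=0)
  nb ..#.#: next=.  (t=0,i=18, bit5=0)
  nb ..#..: next=.  (t=1,i=12, bit4=0)
  nb ...##: next=#  (t=0,i=6, bit3=1)
  nb ...#.: next=#  (t=1,i=11, bit2=1)
  nb ....#: next=#  (t=0,i=5, bit1=1)
  nb .....: next=#  (t=0,i=4, bit0=1)
  bits 01000000001101010110101000001111 = 1077242383

1077242383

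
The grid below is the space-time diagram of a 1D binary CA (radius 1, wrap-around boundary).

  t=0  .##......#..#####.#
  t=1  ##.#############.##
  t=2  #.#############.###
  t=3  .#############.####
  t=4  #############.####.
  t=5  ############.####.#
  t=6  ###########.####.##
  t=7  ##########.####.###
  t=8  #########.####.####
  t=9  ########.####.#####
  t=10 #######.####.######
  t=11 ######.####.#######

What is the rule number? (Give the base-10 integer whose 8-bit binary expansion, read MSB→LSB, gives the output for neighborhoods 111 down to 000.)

  ### -> #   bit 7 = 1  t=0,i=13
  ##. -> .   bit 6 = 0  t=0,i=2
  #.# -> #   bit 5 = 1  t=0,i=0
  #.. -> #   bit 4 = 1  t=0,i=3
  .## -> #   bit 3 = 1  t=0,i=1
  .#. -> #   bit 2 = 1  t=0,i=9
  ..# -> #   bit 1 = 1  t=0,i=8
  ... -> #   bit 0 = 1  t=0,i=4
  bits 10111111 = 191

191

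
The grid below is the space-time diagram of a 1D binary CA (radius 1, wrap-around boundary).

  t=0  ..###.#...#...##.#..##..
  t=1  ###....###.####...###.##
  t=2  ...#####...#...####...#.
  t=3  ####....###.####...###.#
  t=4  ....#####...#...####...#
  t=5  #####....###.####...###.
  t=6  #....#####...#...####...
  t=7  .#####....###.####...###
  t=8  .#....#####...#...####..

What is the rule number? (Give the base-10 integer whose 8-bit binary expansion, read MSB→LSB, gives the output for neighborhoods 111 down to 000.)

  [7] ### => .  t=0,i=3
  [6] ##. => .  t=0,i=4
  [5] #.# => .  t=0,i=5
  [4] #.. => #  t=0,i=7
  [3] .## => #  t=0,i=2
  [2] .#. => .  t=0,i=6
  [1] ..# => #  t=0,i=1
  [0] ... => #  t=0,i=0
  bits 00011011 = 27

27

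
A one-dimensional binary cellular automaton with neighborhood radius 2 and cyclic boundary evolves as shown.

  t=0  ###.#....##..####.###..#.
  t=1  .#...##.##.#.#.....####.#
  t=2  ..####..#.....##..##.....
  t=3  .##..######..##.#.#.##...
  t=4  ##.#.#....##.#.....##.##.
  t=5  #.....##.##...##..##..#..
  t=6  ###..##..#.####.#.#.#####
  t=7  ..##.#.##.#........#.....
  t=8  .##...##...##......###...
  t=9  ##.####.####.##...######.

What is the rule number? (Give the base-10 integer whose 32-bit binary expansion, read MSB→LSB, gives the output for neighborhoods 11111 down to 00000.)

  nb #####: next=.  (t=3,i=7, bit31=0)
  nb ####.: next=.  (t=0,i=15, bit30=0)
  nb ###.#: next=.  (t=0,i=2, bit29=0)
  nb ###..: next=#  (t=0,i=20, bit28=1)
  nb ##.##: next=.  (t=0,i=17, bit27=0)
  nb ##.#.: next=.  (t=0,i=3, bit26=0)
  nb ##..#: next=#  (t=0,i=11, bit25=1)
  nb ##...: next=#  (t=2,i=20, bit24=1)
  nb #.###: next=.  (t=0,i=0, bit23=0)
  nb #.##.: next=#  (t=1,i=8, bit22=1)
  nb #.#.#: next=.  (t=1,i=11, bit21=0)
  nb #.#..: next=.  (t=0,i=4, bit20=0)
  nb #..##: next=.  (t=0,i=12, bit19=0)
  nb #..#.: next=#  (t=0,i=22, bit18=1)
  nb #...#: next=#  (t=1,i=3, bit17=1)
  nb #....: next=#  (t=0,i=6, bit16=1)
  nb .####: next=.  (t=0,i=14, bit15=0)
  nb .###.: next=#  (t=0,i=1, bit14=1)
  nb .##.#: next=.  (t=1,i=6, bit13=0)
  nb .##..: next=.  (t=0,i=10, bit12=0)
  nb .#.##: next=#  (t=0,i=24, bit11=1)
  nb .#.#.: next=.  (t=1,i=0, bit10=0)
  nb .#..#: next=#  (t=5,i=23, bit9=1)
  nb .#...: next=#  (t=0,i=5, bit8=1)
  nb ..###: next=#  (t=0,i=13, bit7=1)
  nb ..##.: next=#  (t=0,i=9, bit6=1)
  nb ..#.#: next=.  (t=0,i=23, bit5=0)
  nb ..#..: next=#  (t=2,i=8, bit4=1)
  nb ...##: next=#  (t=0,i=8, bit3=1)
  nb ...#.: next=.  (t=7,i=18, bit2=0)
  nb ....#: next=.  (t=0,i=7, bit1=0)
  nb .....: next=.  (t=1,i=16, bit0=0)
  bits 00010011010001110100101111011000 = 323439576

323439576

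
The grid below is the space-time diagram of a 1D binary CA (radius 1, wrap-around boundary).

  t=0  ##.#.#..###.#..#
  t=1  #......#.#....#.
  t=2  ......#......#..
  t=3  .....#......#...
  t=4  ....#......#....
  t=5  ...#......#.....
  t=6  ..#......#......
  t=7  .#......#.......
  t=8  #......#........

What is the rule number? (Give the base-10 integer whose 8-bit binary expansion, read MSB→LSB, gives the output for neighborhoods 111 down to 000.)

  ### -> #   bit 7 = 1  t=0,i=0
  ##. -> .   bit 6 = 0  t=0,i=1
  #.# -> .   bit 5 = 0  t=0,i=2
  #.. -> .   bit 4 = 0  t=0,i=6
  .## -> .   bit 3 = 0  t=0,i=8
  .#. -> .   bit 2 = 0  t=0,i=3
  ..# -> #   bit 1 = 1  t=0,i=7
  ... -> .   bit 0 = 0  t=1,i=2
  bits 10000010 = 130

130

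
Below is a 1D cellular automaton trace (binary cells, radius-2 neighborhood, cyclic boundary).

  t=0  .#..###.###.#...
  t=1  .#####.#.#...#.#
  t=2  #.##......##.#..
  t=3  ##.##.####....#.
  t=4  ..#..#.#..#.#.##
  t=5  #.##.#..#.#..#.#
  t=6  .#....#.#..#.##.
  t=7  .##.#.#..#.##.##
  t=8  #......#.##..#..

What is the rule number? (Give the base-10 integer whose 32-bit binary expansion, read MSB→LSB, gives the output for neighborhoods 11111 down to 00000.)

2332744635

  [31] ##### => #  t=1,i=3
  [30] ####. => .  t=1,i=4
  [29] ###.# => .  t=0,i=6
  [28] ###.. => .  t=3,i=9
  [27] ##.## => #  t=0,i=7
  [26] ##.#. => .  t=0,i=11
  [25] ##..# => #  t=4,i=0
  [24] ##... => #  t=2,i=4
  [23] #.### => .  t=0,i=8
  [22] #.##. => .  t=2,i=2
  [21] #.#.# => .  t=1,i=7
  [20] #.#.. => .  t=0,i=12
  [19] #..## => #  t=0,i=3
  [18] #..#. => .  t=2,i=15
  [17] #...# => #  t=1,i=11
  [16] #.... => .  t=0,i=14
  [15] .#### => #  t=1,i=2
  [14] .###. => #  t=0,i=5
  [13] .##.# => .  t=2,i=11
  [12] .##.. => #  t=2,i=3
  [11] .#.## => #  t=1,i=0
  [10] .#.#. => .  t=1,i=8
  [9] .#..# => #  t=0,i=2
  [8] .#... => #  t=0,i=13
  [7] ..### => #  t=0,i=4
  [6] ..##. => .  t=2,i=10
  [5] ..#.# => #  t=1,i=13
  [4] ..#.. => #  t=0,i=1
  [3] ...## => #  t=2,i=9
  [2] ...#. => .  t=0,i=0
  [1] ....# => #  t=0,i=15
  [0] ..... => #  t=2,i=6
  bits 10001011000010101101101110111011 = 2332744635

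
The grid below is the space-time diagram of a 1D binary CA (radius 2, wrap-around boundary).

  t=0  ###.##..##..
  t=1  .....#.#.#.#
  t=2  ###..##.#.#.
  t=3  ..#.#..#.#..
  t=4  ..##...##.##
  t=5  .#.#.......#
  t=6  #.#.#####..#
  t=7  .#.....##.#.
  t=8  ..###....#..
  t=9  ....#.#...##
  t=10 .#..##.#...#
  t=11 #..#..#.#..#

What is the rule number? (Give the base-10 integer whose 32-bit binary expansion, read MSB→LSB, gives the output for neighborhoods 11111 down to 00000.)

  ##### -> .   bit 31 = 0  t=6,i=6
  ####. -> #   bit 30 = 1  t=6,i=7
  ###.# -> .   bit 29 = 0  t=0,i=2
  ###.. -> #   bit 28 = 1  t=2,i=2
  ##.## -> .   bit 27 = 0  t=0,i=3
  ##.#. -> #   bit 26 = 1  t=2,i=7
  ##..# -> .   bit 25 = 0  t=0,i=6
  ##... -> .   bit 24 = 0  t=4,i=4
  #.### -> .   bit 23 = 0  t=2,i=0
  #.##. -> .   bit 22 = 0  t=0,i=4
  #.#.# -> .   bit 21 = 0  t=1,i=7
  #.#.. -> .   bit 20 = 0  t=1,i=11
  #..## -> #   bit 19 = 1  t=0,i=7
  #..#. -> .   bit 18 = 0  t=3,i=6
  #...# -> .   bit 17 = 0  t=4,i=5
  #.... -> #   bit 16 = 1  t=1,i=1
  .#### -> .   bit 15 = 0  t=6,i=5
  .###. -> .   bit 14 = 0  t=0,i=1
  .##.# -> .   bit 13 = 0  t=2,i=6
  .##.. -> #   bit 12 = 1  t=0,i=5
  .#.## -> .   bit 11 = 0  t=2,i=11
  .#.#. -> #   bit 10 = 1  t=1,i=6
  .#..# -> .   bit 9 = 0  t=3,i=5
  .#... -> #   bit 8 = 1  t=1,i=0
  ..### -> .   bit 7 = 0  t=0,i=0
  ..##. -> .   bit 6 = 0  t=0,i=8
  ..#.# -> #   bit 5 = 1  t=1,i=5
  ..#.. -> .   bit 4 = 0  t=7,i=1
  ...## -> .   bit 3 = 0  t=4,i=6
  ...#. -> .   bit 2 = 0  t=1,i=4
  ....# -> .   bit 1 = 0  t=1,i=3
  ..... -> #   bit 0 = 1  t=1,i=2
  bits 01010100000010010001010100100001 = 1409881377

1409881377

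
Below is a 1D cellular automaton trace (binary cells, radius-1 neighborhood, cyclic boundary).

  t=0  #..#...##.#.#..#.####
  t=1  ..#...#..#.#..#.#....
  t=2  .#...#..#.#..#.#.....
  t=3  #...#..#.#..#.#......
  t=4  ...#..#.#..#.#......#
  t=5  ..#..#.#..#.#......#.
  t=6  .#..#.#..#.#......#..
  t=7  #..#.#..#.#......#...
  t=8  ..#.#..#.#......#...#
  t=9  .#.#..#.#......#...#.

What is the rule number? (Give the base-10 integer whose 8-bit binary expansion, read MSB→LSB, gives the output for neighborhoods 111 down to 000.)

  ###|.  b7=0 t=0,i=18
  ##.|.  b6=0 t=0,i=0
  #.#|#  b5=1 t=0,i=9
  #..|.  b4=0 t=0,i=1
  .##|.  b3=0 t=0,i=7
  .#.|.  b2=0 t=0,i=3
  ..#|#  b1=1 t=0,i=2
  ...|.  b0=0 t=0,i=5
  bits 00100010 = 34

34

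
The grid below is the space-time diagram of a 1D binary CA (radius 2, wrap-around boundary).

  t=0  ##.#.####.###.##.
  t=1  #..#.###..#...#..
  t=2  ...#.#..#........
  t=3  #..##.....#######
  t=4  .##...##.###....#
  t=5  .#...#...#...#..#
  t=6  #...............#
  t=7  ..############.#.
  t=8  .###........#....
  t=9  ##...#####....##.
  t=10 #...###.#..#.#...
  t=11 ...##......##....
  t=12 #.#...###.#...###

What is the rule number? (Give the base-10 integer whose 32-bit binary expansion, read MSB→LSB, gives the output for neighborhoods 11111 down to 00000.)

1122600105

  nb #####: next=.  (t=3,i=12, bit31=0)
  nb ####.: next=#  (t=0,i=7, bit30=1)
  nb ###.#: next=.  (t=0,i=8, bit29=0)
  nb ###..: next=.  (t=1,i=7, bit28=0)
  nb ##.##: next=.  (t=0,i=9, bit27=0)
  nb ##.#.: next=.  (t=0,i=2, bit26=0)
  nb ##..#: next=#  (t=1,i=8, bit25=1)
  nb ##...: next=.  (t=3,i=5, bit24=0)
  nb #.###: next=#  (t=0,i=5, bit23=1)
  nb #.##.: next=#  (t=0,i=0, bit22=1)
  nb #.#.#: next=#  (t=0,i=3, bit21=1)
  nb #.#..: next=.  (t=2,i=5, bit20=0)
  nb #..##: next=#  (t=3,i=2, bit19=1)
  nb #..#.: next=.  (t=1,i=2, bit18=0)
  nb #...#: next=.  (t=1,i=12, bit17=0)
  nb #....: next=#  (t=2,i=10, bit16=1)
  nb .####: next=#  (t=0,i=6, bit15=1)
  nb .###.: next=.  (t=0,i=11, bit14=0)
  nb .##.#: next=.  (t=0,i=1, bit13=0)
  nb .##..: next=.  (t=3,i=4, bit12=0)
  nb .#.##: next=.  (t=0,i=4, bit11=0)
  nb .#.#.: next=#  (t=2,i=4, bit10=1)
  nb .#..#: next=.  (t=1,i=1, bit9=0)
  nb .#...: next=.  (t=1,i=11, bit8=0)
  nb ..###: next=#  (t=3,i=10, bit7=1)
  nb ..##.: next=.  (t=3,i=3, bit6=0)
  nb ..#.#: next=#  (t=1,i=3, bit5=1)
  nb ..#..: next=.  (t=1,i=0, bit4=0)
  nb ...##: next=#  (t=3,i=9, bit3=1)
  nb ...#.: next=.  (t=1,i=13, bit2=0)
  nb ....#: next=.  (t=2,i=1, bit1=0)
  nb .....: next=#  (t=2,i=0, bit0=1)
  bits 01000010111010011000010010101001 = 1122600105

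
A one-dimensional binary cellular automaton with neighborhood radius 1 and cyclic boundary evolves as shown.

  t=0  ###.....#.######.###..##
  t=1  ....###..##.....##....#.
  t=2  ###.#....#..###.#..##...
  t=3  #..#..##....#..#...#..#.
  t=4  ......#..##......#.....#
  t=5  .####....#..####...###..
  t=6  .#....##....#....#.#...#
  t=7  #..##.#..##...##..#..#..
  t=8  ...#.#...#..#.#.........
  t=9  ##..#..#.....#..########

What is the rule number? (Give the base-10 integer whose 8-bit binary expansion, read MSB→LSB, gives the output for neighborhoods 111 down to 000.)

41

  nb ###: next=.  (t=0,i=0, bit7=0)
  nb ##.: next=.  (t=0,i=2, bit6=0)
  nb #.#: next=#  (t=0,i=9, bit5=1)
  nb #..: next=.  (t=0,i=3, bit4=0)
  nb .##: next=#  (t=0,i=10, bit3=1)
  nb .#.: next=.  (t=0,i=8, bit2=0)
  nb ..#: next=.  (t=0,i=7, bit1=0)
  nb ...: next=#  (t=0,i=4, bit0=1)
  bits 00101001 = 41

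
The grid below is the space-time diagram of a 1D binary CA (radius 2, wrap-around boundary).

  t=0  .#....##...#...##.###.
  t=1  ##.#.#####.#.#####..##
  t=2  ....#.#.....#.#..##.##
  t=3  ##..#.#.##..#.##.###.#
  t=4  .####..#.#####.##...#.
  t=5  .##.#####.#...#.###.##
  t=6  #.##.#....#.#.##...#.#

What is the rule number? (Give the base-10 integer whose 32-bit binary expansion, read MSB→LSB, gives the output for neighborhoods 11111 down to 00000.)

454540025

  [31] ##### => .  t=1,i=7
  [30] ####. => .  t=1,i=0
  [29] ###.# => .  t=1,i=1
  [28] ###.. => #  t=0,i=20
  [27] ##.## => #  t=0,i=17
  [26] ##.#. => .  t=1,i=2
  [25] ##..# => #  t=0,i=21
  [24] ##... => #  t=0,i=8
  [23] #.### => .  t=0,i=18
  [22] #.##. => .  t=2,i=20
  [21] #.#.# => .  t=1,i=3
  [20] #.#.. => #  t=2,i=6
  [19] #..## => .  t=1,i=19
  [18] #..#. => #  t=0,i=0
  [17] #...# => #  t=0,i=9
  [16] #.... => #  t=0,i=3
  [15] .#### => #  t=1,i=6
  [14] .###. => .  t=0,i=19
  [13] .##.# => #  t=0,i=16
  [12] .##.. => #  t=0,i=7
  [11] .#.## => #  t=1,i=4
  [10] .#.#. => .  t=2,i=5
  [9] .#..# => #  t=2,i=15
  [8] .#... => .  t=0,i=2
  [7] ..### => #  t=1,i=20
  [6] ..##. => #  t=0,i=6
  [5] ..#.# => #  t=2,i=4
  [4] ..#.. => #  t=0,i=1
  [3] ...## => #  t=0,i=5
  [2] ...#. => .  t=0,i=10
  [1] ....# => .  t=0,i=4
  [0] ..... => #  t=2,i=9
  bits 00011011000101111011101011111001 = 454540025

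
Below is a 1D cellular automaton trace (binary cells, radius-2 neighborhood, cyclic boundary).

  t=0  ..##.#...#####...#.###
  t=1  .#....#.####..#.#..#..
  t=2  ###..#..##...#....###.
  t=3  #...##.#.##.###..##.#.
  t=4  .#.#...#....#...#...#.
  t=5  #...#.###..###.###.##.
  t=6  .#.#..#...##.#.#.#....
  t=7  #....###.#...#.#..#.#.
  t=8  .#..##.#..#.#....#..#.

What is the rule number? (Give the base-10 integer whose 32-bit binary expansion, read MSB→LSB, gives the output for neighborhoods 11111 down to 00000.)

  ##### -> #   bit 31 = 1  t=0,i=11
  ####. -> .   bit 30 = 0  t=0,i=12
  ###.# -> #   bit 29 = 1  t=2,i=20
  ###.. -> .   bit 28 = 0  t=0,i=13
  ##.## -> .   bit 27 = 0  t=2,i=21
  ##.#. -> .   bit 26 = 0  t=0,i=4
  ##..# -> .   bit 25 = 0  t=0,i=0
  ##... -> #   bit 24 = 1  t=0,i=14
  #.### -> #   bit 23 = 1  t=0,i=19
  #.##. -> .   bit 22 = 0  t=3,i=9
  #.#.# -> #   bit 21 = 1  t=3,i=7
  #.#.. -> .   bit 20 = 0  t=0,i=5
  #..## -> #   bit 19 = 1  t=0,i=1
  #..#. -> #   bit 18 = 1  t=1,i=13
  #...# -> .   bit 17 = 0  t=0,i=7
  #.... -> .   bit 16 = 0  t=1,i=3
  .#### -> #   bit 15 = 1  t=0,i=10
  .###. -> .   bit 14 = 0  t=0,i=20
  .##.# -> .   bit 13 = 0  t=0,i=3
  .##.. -> #   bit 12 = 1  t=2,i=9
  .#.## -> .   bit 11 = 0  t=0,i=18
  .#.#. -> .   bit 10 = 0  t=1,i=15
  .#..# -> .   bit 9 = 0  t=1,i=17
  .#... -> #   bit 8 = 1  t=0,i=6
  ..### -> #   bit 7 = 1  t=0,i=9
  ..##. -> .   bit 6 = 0  t=0,i=2
  ..#.# -> .   bit 5 = 0  t=0,i=17
  ..#.. -> #   bit 4 = 1  t=1,i=1
  ...## -> #   bit 3 = 1  t=0,i=8
  ...#. -> #   bit 2 = 1  t=0,i=16
  ....# -> .   bit 1 = 0  t=1,i=4
  ..... -> #   bit 0 = 1  t=6,i=20
  bits 10100001101011001001000110011101 = 2712441245

2712441245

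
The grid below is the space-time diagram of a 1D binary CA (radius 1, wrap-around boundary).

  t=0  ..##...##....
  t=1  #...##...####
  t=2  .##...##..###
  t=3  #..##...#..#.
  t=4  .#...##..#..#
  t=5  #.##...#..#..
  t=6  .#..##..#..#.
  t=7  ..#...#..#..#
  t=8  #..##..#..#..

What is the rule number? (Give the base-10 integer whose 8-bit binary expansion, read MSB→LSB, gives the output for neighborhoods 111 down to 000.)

  ###|#  b7=1 t=1,i=10
  ##.|.  b6=0 t=0,i=3
  #.#|#  b5=1 t=2,i=0
  #..|#  b4=1 t=0,i=4
  .##|.  b3=0 t=0,i=2
  .#.|.  b2=0 t=3,i=0
  ..#|.  b1=0 t=0,i=1
  ...|#  b0=1 t=0,i=0
  bits 10110001 = 177

177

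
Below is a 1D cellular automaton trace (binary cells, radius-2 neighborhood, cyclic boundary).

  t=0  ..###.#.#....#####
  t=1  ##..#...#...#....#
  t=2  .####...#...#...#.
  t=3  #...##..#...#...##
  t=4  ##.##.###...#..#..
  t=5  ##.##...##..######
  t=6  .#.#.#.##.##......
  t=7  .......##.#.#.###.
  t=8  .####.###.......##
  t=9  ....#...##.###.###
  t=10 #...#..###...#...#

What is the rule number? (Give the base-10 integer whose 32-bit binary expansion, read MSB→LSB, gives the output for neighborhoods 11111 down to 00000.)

  ##### -> .   bit 31 = 0  t=0,i=15
  ####. -> .   bit 30 = 0  t=0,i=16
  ###.# -> #   bit 29 = 1  t=0,i=4
  ###.. -> #   bit 28 = 1  t=0,i=17
  ##.## -> .   bit 27 = 0  t=4,i=2
  ##.#. -> .   bit 26 = 0  t=0,i=5
  ##..# -> #   bit 25 = 1  t=0,i=0
  ##... -> #   bit 24 = 1  t=2,i=5
  #.### -> .   bit 23 = 0  t=4,i=6
  #.##. -> #   bit 22 = 1  t=4,i=3
  #.#.# -> .   bit 21 = 0  t=0,i=6
  #.#.. -> #   bit 20 = 1  t=0,i=8
  #..## -> #   bit 19 = 1  t=0,i=1
  #..#. -> #   bit 18 = 1  t=1,i=3
  #...# -> .   bit 17 = 0  t=1,i=6
  #.... -> .   bit 16 = 0  t=0,i=10
  .#### -> .   bit 15 = 0  t=0,i=14
  .###. -> .   bit 14 = 0  t=0,i=3
  .##.# -> #   bit 13 = 1  t=4,i=1
  .##.. -> .   bit 12 = 0  t=3,i=5
  .#.## -> .   bit 11 = 0  t=6,i=6
  .#.#. -> .   bit 10 = 0  t=0,i=7
  .#..# -> #   bit 9 = 1  t=2,i=17
  .#... -> .   bit 8 = 0  t=0,i=9
  ..### -> .   bit 7 = 0  t=0,i=2
  ..##. -> #   bit 6 = 1  t=3,i=4
  ..#.# -> .   bit 5 = 0  t=6,i=1
  ..#.. -> #   bit 4 = 1  t=1,i=4
  ...## -> #   bit 3 = 1  t=0,i=12
  ...#. -> .   bit 2 = 0  t=1,i=7
  ....# -> .   bit 1 = 0  t=0,i=11
  ..... -> #   bit 0 = 1  t=6,i=14
  bits 00110011010111000010001001011001 = 861676121

861676121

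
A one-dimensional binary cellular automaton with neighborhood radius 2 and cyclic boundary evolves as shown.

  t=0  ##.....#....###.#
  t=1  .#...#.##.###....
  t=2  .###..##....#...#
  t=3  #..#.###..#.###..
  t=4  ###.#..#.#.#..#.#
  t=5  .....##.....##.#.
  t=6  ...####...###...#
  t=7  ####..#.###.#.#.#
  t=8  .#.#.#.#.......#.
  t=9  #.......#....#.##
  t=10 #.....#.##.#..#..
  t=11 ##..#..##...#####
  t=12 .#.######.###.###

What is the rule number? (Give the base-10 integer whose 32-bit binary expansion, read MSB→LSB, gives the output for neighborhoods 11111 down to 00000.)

  nb #####: next=#  (t=7,i=1, bit31=1)
  nb ####.: next=.  (t=4,i=1, bit30=0)
  nb ###.#: next=.  (t=0,i=14, bit29=0)
  nb ###..: next=#  (t=0,i=1, bit28=1)
  nb ##.##: next=.  (t=0,i=15, bit27=0)
  nb ##.#.: next=.  (t=4,i=3, bit26=0)
  nb ##..#: next=.  (t=2,i=4, bit25=0)
  nb ##...: next=.  (t=0,i=2, bit24=0)
  nb #.###: next=.  (t=0,i=16, bit23=0)
  nb #.##.: next=#  (t=1,i=7, bit22=1)
  nb #.#.#: next=.  (t=4,i=9, bit21=0)
  nb #.#..: next=.  (t=4,i=4, bit20=0)
  nb #..##: next=#  (t=2,i=5, bit19=1)
  nb #..#.: next=#  (t=3,i=2, bit18=1)
  nb #...#: next=#  (t=1,i=3, bit17=1)
  nb #....: next=.  (t=0,i=3, bit16=0)
  nb .####: next=.  (t=4,i=0, bit15=0)
  nb .###.: next=.  (t=0,i=0, bit14=0)
  nb .##.#: next=.  (t=1,i=8, bit13=0)
  nb .##..: next=#  (t=2,i=7, bit12=1)
  nb .#.##: next=#  (t=1,i=6, bit11=1)
  nb .#.#.: next=.  (t=4,i=8, bit10=0)
  nb .#..#: next=#  (t=3,i=1, bit9=1)
  nb .#...: next=#  (t=0,i=8, bit8=1)
  nb ..###: next=#  (t=0,i=12, bit7=1)
  nb ..##.: next=#  (t=2,i=6, bit6=1)
  nb ..#.#: next=.  (t=1,i=5, bit5=0)
  nb ..#..: next=#  (t=0,i=7, bit4=1)
  nb ...##: next=#  (t=0,i=11, bit3=1)
  nb ...#.: next=.  (t=0,i=6, bit2=0)
  nb ....#: next=#  (t=0,i=5, bit1=1)
  nb .....: next=.  (t=0,i=4, bit0=0)
  bits 10010000010011100001101111011010 = 2421038042

2421038042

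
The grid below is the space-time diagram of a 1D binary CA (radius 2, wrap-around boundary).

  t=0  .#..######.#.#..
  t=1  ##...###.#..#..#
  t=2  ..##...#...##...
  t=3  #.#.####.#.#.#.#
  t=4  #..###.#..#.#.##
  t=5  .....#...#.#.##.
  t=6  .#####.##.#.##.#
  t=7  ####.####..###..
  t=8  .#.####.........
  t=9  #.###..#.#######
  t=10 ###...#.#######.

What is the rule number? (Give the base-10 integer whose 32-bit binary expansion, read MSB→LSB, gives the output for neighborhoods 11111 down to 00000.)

2848369751

  nb #####: next=#  (t=0,i=6, bit31=1)
  nb ####.: next=.  (t=0,i=8, bit30=0)
  nb ###.#: next=#  (t=0,i=9, bit29=1)
  nb ###..: next=.  (t=1,i=1, bit28=0)
  nb ##.##: next=#  (t=6,i=6, bit27=1)
  nb ##.#.: next=.  (t=0,i=10, bit26=0)
  nb ##..#: next=.  (t=4,i=1, bit25=0)
  nb ##...: next=#  (t=1,i=2, bit24=1)
  nb #.###: next=#  (t=3,i=4, bit23=1)
  nb #.##.: next=#  (t=3,i=15, bit22=1)
  nb #.#.#: next=.  (t=0,i=11, bit21=0)
  nb #.#..: next=.  (t=0,i=13, bit20=0)
  nb #..##: next=.  (t=0,i=3, bit19=0)
  nb #..#.: next=#  (t=1,i=11, bit18=1)
  nb #...#: next=#  (t=0,i=15, bit17=1)
  nb #....: next=.  (t=2,i=14, bit16=0)
  nb .####: next=#  (t=0,i=5, bit15=1)
  nb .###.: next=.  (t=1,i=0, bit14=0)
  nb .##.#: next=#  (t=3,i=0, bit13=1)
  nb .##..: next=.  (t=2,i=3, bit12=0)
  nb .#.##: next=#  (t=3,i=3, bit11=1)
  nb .#.#.: next=#  (t=0,i=12, bit10=1)
  nb .#..#: next=.  (t=0,i=2, bit9=0)
  nb .#...: next=.  (t=0,i=14, bit8=0)
  nb ..###: next=.  (t=0,i=4, bit7=0)
  nb ..##.: next=#  (t=2,i=2, bit6=1)
  nb ..#.#: next=.  (t=4,i=10, bit5=0)
  nb ..#..: next=#  (t=0,i=1, bit4=1)
  nb ...##: next=.  (t=1,i=4, bit3=0)
  nb ...#.: next=#  (t=0,i=0, bit2=1)
  nb ....#: next=#  (t=2,i=0, bit1=1)
  nb .....: next=#  (t=2,i=15, bit0=1)
  bits 10101001110001101010110001010111 = 2848369751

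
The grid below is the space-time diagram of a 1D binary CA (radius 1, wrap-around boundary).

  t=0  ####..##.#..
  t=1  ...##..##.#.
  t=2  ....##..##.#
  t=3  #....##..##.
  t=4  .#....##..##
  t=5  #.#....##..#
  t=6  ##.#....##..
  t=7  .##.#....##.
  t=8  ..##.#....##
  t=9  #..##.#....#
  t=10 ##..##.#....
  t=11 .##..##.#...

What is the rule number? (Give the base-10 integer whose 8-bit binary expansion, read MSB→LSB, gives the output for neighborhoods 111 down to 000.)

  [7] ### => .  t=0,i=1
  [6] ##. => #  t=0,i=3
  [5] #.# => #  t=0,i=8
  [4] #.. => #  t=0,i=4
  [3] .## => .  t=0,i=0
  [2] .#. => .  t=0,i=9
  [1] ..# => .  t=0,i=5
  [0] ... => .  t=1,i=0
  bits 01110000 = 112

112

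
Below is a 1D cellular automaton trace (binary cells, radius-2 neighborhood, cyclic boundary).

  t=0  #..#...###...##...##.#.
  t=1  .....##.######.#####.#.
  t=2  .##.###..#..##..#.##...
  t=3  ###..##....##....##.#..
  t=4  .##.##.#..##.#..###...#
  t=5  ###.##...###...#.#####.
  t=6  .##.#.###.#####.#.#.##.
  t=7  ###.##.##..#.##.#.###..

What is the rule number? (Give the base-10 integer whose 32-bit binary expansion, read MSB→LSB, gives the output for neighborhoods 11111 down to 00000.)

  nb #####: next=.  (t=1,i=10, bit31=0)
  nb ####.: next=#  (t=1,i=12, bit30=1)
  nb ###.#: next=#  (t=1,i=13, bit29=1)
  nb ###..: next=#  (t=0,i=9, bit28=1)
  nb ##.##: next=.  (t=1,i=7, bit27=0)
  nb ##.#.: next=.  (t=0,i=20, bit26=0)
  nb ##..#: next=.  (t=2,i=7, bit25=0)
  nb ##...: next=#  (t=0,i=10, bit24=1)
  nb #.###: next=.  (t=1,i=8, bit23=0)
  nb #.##.: next=#  (t=2,i=18, bit22=1)
  nb #.#.#: next=#  (t=0,i=21, bit21=1)
  nb #.#..: next=.  (t=0,i=0, bit20=0)
  nb #..##: next=#  (t=2,i=11, bit19=1)
  nb #..#.: next=.  (t=0,i=2, bit18=0)
  nb #...#: next=#  (t=0,i=5, bit17=1)
  nb #....: next=.  (t=1,i=0, bit16=0)
  nb .####: next=#  (t=1,i=9, bit15=1)
  nb .###.: next=#  (t=0,i=8, bit14=1)
  nb .##.#: next=#  (t=0,i=19, bit13=1)
  nb .##..: next=.  (t=0,i=14, bit12=0)
  nb .#.##: next=#  (t=2,i=17, bit11=1)
  nb .#.#.: next=.  (t=0,i=22, bit10=0)
  nb .#..#: next=.  (t=0,i=1, bit9=0)
  nb .#...: next=.  (t=0,i=4, bit8=0)
  nb ..###: next=.  (t=0,i=7, bit7=0)
  nb ..##.: next=#  (t=0,i=13, bit6=1)
  nb ..#.#: next=.  (t=2,i=16, bit5=0)
  nb ..#..: next=.  (t=0,i=3, bit4=0)
  nb ...##: next=#  (t=0,i=6, bit3=1)
  nb ...#.: next=#  (t=4,i=21, bit2=1)
  nb ....#: next=.  (t=1,i=3, bit1=0)
  nb .....: next=#  (t=1,i=1, bit0=1)
  bits 01110001011010101110100001001101 = 1902831693

1902831693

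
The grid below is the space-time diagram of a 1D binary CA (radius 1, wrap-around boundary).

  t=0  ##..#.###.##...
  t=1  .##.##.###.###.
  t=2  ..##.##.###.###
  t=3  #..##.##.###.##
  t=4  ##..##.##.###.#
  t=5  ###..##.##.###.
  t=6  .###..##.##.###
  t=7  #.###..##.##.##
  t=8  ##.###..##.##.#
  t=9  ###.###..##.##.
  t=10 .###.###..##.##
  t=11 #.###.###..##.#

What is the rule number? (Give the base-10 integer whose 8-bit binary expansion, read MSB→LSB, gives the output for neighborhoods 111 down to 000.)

245

  nb ###: next=#  (t=0,i=7, bit7=1)
  nb ##.: next=#  (t=0,i=1, bit6=1)
  nb #.#: next=#  (t=0,i=5, bit5=1)
  nb #..: next=#  (t=0,i=2, bit4=1)
  nb .##: next=.  (t=0,i=0, bit3=0)
  nb .#.: next=#  (t=0,i=4, bit2=1)
  nb ..#: next=.  (t=0,i=3, bit1=0)
  nb ...: next=#  (t=0,i=13, bit0=1)
  bits 11110101 = 245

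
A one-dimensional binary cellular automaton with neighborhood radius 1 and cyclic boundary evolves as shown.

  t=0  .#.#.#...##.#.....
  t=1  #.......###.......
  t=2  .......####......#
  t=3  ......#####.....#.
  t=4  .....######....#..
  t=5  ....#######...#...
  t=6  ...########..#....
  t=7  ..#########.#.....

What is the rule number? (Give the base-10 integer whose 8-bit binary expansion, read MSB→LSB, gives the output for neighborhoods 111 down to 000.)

202

  ### -> #   bit 7 = 1  t=1,i=9
  ##. -> #   bit 6 = 1  t=0,i=10
  #.# -> .   bit 5 = 0  t=0,i=2
  #.. -> .   bit 4 = 0  t=0,i=6
  .## -> #   bit 3 = 1  t=0,i=9
  .#. -> .   bit 2 = 0  t=0,i=1
  ..# -> #   bit 1 = 1  t=0,i=0
  ... -> .   bit 0 = 0  t=0,i=7
  bits 11001010 = 202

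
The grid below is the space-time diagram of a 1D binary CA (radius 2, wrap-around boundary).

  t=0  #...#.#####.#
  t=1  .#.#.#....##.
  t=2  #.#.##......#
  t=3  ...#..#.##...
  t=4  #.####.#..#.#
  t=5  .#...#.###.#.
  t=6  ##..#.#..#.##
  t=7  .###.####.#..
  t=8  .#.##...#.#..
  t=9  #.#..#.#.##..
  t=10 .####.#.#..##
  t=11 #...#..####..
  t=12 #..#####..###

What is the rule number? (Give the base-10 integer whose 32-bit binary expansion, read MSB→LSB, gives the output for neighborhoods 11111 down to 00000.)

991694485

  [31] ##### => .  t=0,i=8
  [30] ####. => .  t=0,i=9
  [29] ###.# => #  t=0,i=10
  [28] ###.. => #  t=6,i=1
  [27] ##.## => #  t=0,i=11
  [26] ##.#. => .  t=2,i=1
  [25] ##..# => #  t=1,i=12
  [24] ##... => #  t=0,i=1
  [23] #.### => .  t=0,i=6
  [22] #.##. => .  t=0,i=12
  [21] #.#.# => .  t=1,i=3
  [20] #.#.. => #  t=1,i=5
  [19] #..## => #  t=10,i=10
  [18] #..#. => #  t=1,i=0
  [17] #...# => .  t=0,i=2
  [16] #.... => .  t=1,i=7
  [15] .#### => .  t=0,i=7
  [14] .###. => .  t=5,i=8
  [13] .##.# => .  t=2,i=0
  [12] .##.. => .  t=0,i=0
  [11] .#.## => #  t=0,i=5
  [10] .#.#. => #  t=1,i=2
  [9] .#..# => #  t=3,i=4
  [8] .#... => .  t=1,i=6
  [7] ..### => #  t=7,i=1
  [6] ..##. => .  t=1,i=10
  [5] ..#.# => .  t=0,i=4
  [4] ..#.. => #  t=3,i=3
  [3] ...## => .  t=1,i=9
  [2] ...#. => #  t=0,i=3
  [1] ....# => .  t=1,i=8
  [0] ..... => #  t=2,i=8
  bits 00111011000111000000111010010101 = 991694485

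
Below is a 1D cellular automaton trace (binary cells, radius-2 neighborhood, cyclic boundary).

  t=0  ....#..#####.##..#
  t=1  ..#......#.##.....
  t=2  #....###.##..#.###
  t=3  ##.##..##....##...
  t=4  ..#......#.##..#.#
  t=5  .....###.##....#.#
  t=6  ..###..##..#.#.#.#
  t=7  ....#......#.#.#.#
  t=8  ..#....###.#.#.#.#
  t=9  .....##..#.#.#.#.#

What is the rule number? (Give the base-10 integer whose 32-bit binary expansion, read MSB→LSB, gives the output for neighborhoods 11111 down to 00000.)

  ##### -> #   bit 31 = 1  t=0,i=9
  ####. -> .   bit 30 = 0  t=0,i=10
  ###.# -> #   bit 29 = 1  t=0,i=11
  ###.. -> #   bit 28 = 1  t=2,i=0
  ##.## -> #   bit 27 = 1  t=0,i=12
  ##.#. -> .   bit 26 = 0  t=8,i=10
  ##..# -> .   bit 25 = 0  t=0,i=15
  ##... -> #   bit 24 = 1  t=1,i=13
  #.### -> .   bit 23 = 0  t=2,i=15
  #.##. -> .   bit 22 = 0  t=0,i=13
  #.#.# -> #   bit 21 = 1  t=6,i=13
  #.#.. -> #   bit 20 = 1  t=4,i=17
  #..## -> .   bit 19 = 0  t=0,i=6
  #..#. -> .   bit 18 = 0  t=0,i=16
  #...# -> .   bit 17 = 0  t=3,i=16
  #.... -> .   bit 16 = 0  t=0,i=1
  .#### -> .   bit 15 = 0  t=0,i=8
  .###. -> .   bit 14 = 0  t=2,i=6
  .##.# -> .   bit 13 = 0  t=3,i=1
  .##.. -> .   bit 12 = 0  t=0,i=14
  .#.## -> #   bit 11 = 1  t=1,i=10
  .#.#. -> .   bit 10 = 0  t=4,i=16
  .#..# -> .   bit 9 = 0  t=0,i=5
  .#... -> .   bit 8 = 0  t=0,i=0
  ..### -> .   bit 7 = 0  t=0,i=7
  ..##. -> .   bit 6 = 0  t=3,i=0
  ..#.# -> #   bit 5 = 1  t=1,i=9
  ..#.. -> .   bit 4 = 0  t=0,i=4
  ...## -> #   bit 3 = 1  t=2,i=4
  ...#. -> .   bit 2 = 0  t=0,i=3
  ....# -> #   bit 1 = 1  t=0,i=2
  ..... -> #   bit 0 = 1  t=1,i=5
  bits 10111001001100000000100000101011 = 3106932779

3106932779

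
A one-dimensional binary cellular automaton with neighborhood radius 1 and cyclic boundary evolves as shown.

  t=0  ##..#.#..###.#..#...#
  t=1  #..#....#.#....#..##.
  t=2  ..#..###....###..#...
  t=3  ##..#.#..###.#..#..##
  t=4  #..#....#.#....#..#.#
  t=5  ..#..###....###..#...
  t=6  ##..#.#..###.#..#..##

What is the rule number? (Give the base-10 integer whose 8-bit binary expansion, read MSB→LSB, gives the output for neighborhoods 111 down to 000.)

  ###|#  b7=1 t=0,i=0
  ##.|.  b6=0 t=0,i=1
  #.#|.  b5=0 t=0,i=5
  #..|.  b4=0 t=0,i=2
  .##|.  b3=0 t=0,i=9
  .#.|.  b2=0 t=0,i=4
  ..#|#  b1=1 t=0,i=3
  ...|#  b0=1 t=0,i=18
  bits 10000011 = 131

131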